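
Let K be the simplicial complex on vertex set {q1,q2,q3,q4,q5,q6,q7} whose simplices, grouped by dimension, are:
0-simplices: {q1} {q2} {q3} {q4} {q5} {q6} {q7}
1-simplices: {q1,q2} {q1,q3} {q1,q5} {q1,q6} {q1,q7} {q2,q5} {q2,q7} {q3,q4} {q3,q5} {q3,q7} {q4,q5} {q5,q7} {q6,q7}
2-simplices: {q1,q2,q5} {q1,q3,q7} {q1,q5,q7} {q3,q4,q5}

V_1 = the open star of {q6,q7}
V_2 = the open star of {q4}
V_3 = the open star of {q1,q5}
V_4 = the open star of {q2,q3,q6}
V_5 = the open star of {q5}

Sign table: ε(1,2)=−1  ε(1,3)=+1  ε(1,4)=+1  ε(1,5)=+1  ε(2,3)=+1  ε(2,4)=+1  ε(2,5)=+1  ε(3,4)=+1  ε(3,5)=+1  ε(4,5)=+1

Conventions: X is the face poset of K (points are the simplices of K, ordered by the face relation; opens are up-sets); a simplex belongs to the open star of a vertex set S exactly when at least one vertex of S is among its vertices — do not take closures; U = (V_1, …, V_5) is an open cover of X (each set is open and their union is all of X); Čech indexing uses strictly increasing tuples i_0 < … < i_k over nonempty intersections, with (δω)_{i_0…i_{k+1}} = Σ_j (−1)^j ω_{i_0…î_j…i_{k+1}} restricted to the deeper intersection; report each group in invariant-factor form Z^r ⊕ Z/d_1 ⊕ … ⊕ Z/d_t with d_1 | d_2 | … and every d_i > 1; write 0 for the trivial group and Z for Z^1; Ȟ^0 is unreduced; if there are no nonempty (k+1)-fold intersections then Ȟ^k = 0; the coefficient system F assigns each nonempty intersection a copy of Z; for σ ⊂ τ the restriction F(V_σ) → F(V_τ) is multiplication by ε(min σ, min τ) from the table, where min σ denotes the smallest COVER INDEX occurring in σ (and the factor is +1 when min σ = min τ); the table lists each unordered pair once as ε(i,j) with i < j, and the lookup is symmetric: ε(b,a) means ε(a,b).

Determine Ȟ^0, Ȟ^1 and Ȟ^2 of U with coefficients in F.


intersection data:
  V1={{q6},{q7},{q1,q6},{q1,q7},{q2,q7},{q3,q7},{q5,q7},{q6,q7},{q1,q3,q7},{q1,q5,q7}} V2={{q4},{q3,q4},{q4,q5},{q3,q4,q5}} V3={{q1},{q5},{q1,q2},{q1,q3},{q1,q5},{q1,q6},{q1,q7},{q2,q5},{q3,q5},{q4,q5},{q5,q7},{q1,q2,q5},{q1,q3,q7},{q1,q5,q7},{q3,q4,q5}} V4={{q2},{q3},{q6},{q1,q2},{q1,q3},{q1,q6},{q2,q5},{q2,q7},{q3,q4},{q3,q5},{q3,q7},{q6,q7},{q1,q2,q5},{q1,q3,q7},{q3,q4,q5}} V5={{q5},{q1,q5},{q2,q5},{q3,q5},{q4,q5},{q5,q7},{q1,q2,q5},{q1,q5,q7},{q3,q4,q5}}
  V13={{q1,q6},{q1,q7},{q5,q7},{q1,q3,q7},{q1,q5,q7}} V14={{q6},{q1,q6},{q2,q7},{q3,q7},{q6,q7},{q1,q3,q7}} V15={{q5,q7},{q1,q5,q7}} V23={{q4,q5},{q3,q4,q5}} V24={{q3,q4},{q3,q4,q5}} V25={{q4,q5},{q3,q4,q5}} V34={{q1,q2},{q1,q3},{q1,q6},{q2,q5},{q3,q5},{q1,q2,q5},{q1,q3,q7},{q3,q4,q5}} V35={{q5},{q1,q5},{q2,q5},{q3,q5},{q4,q5},{q5,q7},{q1,q2,q5},{q1,q5,q7},{q3,q4,q5}} V45={{q2,q5},{q3,q5},{q1,q2,q5},{q3,q4,q5}}
  V134={{q1,q6},{q1,q3,q7}} V135={{q5,q7},{q1,q5,q7}} V234={{q3,q4,q5}} V235={{q4,q5},{q3,q4,q5}} V245={{q3,q4,q5}} V345={{q2,q5},{q3,q5},{q1,q2,q5},{q3,q4,q5}}
  V2345={{q3,q4,q5}}
C dims 5,9,6,1; δ0: rk 4, SNF 1^4; δ1: rk 5, SNF 1^5; δ2: rk 1, SNF 1^1
Ȟ^0 = (5 − 4) − 0 = 1, so Ȟ^0 ≅ Z
Ȟ^1 = (9 − 5) − 4 = 0, so Ȟ^1 ≅ 0
Ȟ^2 = (6 − 1) − 5 = 0, so Ȟ^2 ≅ 0

Ȟ^0 = Z; Ȟ^1 = 0; Ȟ^2 = 0


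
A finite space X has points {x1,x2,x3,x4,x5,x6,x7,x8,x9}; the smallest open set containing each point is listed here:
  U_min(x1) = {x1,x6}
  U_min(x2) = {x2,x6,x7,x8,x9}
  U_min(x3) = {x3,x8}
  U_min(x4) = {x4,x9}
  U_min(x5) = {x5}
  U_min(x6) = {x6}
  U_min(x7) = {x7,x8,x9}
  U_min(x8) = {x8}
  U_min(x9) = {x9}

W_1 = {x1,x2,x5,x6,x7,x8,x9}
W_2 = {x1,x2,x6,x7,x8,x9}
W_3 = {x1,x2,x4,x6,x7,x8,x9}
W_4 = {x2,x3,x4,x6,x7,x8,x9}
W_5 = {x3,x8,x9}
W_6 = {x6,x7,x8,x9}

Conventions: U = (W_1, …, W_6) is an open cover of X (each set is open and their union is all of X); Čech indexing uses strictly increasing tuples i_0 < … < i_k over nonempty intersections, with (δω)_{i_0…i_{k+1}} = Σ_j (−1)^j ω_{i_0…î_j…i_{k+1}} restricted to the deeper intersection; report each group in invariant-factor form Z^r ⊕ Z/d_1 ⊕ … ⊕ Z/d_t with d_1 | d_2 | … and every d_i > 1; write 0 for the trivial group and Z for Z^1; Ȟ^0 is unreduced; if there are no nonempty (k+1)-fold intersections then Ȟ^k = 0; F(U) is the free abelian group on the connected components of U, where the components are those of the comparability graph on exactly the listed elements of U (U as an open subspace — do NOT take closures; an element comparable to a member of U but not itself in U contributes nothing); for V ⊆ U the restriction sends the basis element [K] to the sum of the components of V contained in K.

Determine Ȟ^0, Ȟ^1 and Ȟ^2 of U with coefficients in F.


nerve of the cover:
  W12={x1,x2,x6,x7,x8,x9} W13={x1,x2,x6,x7,x8,x9} W14={x2,x6,x7,x8,x9} W15={x8,x9} W16={x6,x7,x8,x9} W23={x1,x2,x6,x7,x8,x9} W24={x2,x6,x7,x8,x9} W25={x8,x9} W26={x6,x7,x8,x9} W34={x2,x4,x6,x7,x8,x9} W35={x8,x9} W36={x6,x7,x8,x9} W45={x3,x8,x9} W46={x6,x7,x8,x9} W56={x8,x9}
  W123={x1,x2,x6,x7,x8,x9} W124={x2,x6,x7,x8,x9} W125={x8,x9} W126={x6,x7,x8,x9} W134={x2,x6,x7,x8,x9} W135={x8,x9} W136={x6,x7,x8,x9} W145={x8,x9} W146={x6,x7,x8,x9} W156={x8,x9} W234={x2,x6,x7,x8,x9} W235={x8,x9} W236={x6,x7,x8,x9} W245={x8,x9} W246={x6,x7,x8,x9} W256={x8,x9} W345={x8,x9} W346={x6,x7,x8,x9} W356={x8,x9} W456={x8,x9}
  W1234={x2,x6,x7,x8,x9} W1235={x8,x9} W1236={x6,x7,x8,x9} W1245={x8,x9} W1246={x6,x7,x8,x9} W1256={x8,x9} W1345={x8,x9} W1346={x6,x7,x8,x9} W1356={x8,x9} W1456={x8,x9} W2345={x8,x9} W2346={x6,x7,x8,x9} W2356={x8,x9} W2456={x8,x9} W3456={x8,x9}
  W12345={x8,x9} W12346={x6,x7,x8,x9} W12356={x8,x9} W12456={x8,x9} W13456={x8,x9} W23456={x8,x9}
  W123456={x8,x9}
components per intersection:
  W1: {x1,x2,x6,x7,x8,x9} {x5}
  W2: {x1,x2,x6,x7,x8,x9}
  W3: {x1,x2,x4,x6,x7,x8,x9}
  W4: {x2,x3,x4,x6,x7,x8,x9}
  W5: {x3,x8} {x9}
  W6: {x6} {x7,x8,x9}
  W12: {x1,x2,x6,x7,x8,x9}
  W13: {x1,x2,x6,x7,x8,x9}
  W14: {x2,x6,x7,x8,x9}
  W15: {x8} {x9}
  W16: {x6} {x7,x8,x9}
  W23: {x1,x2,x6,x7,x8,x9}
  W24: {x2,x6,x7,x8,x9}
  W25: {x8} {x9}
  W26: {x6} {x7,x8,x9}
  W34: {x2,x4,x6,x7,x8,x9}
  W35: {x8} {x9}
  W36: {x6} {x7,x8,x9}
  W45: {x3,x8} {x9}
  W46: {x6} {x7,x8,x9}
  W56: {x8} {x9}
  W123: {x1,x2,x6,x7,x8,x9}
  W124: {x2,x6,x7,x8,x9}
  W125: {x8} {x9}
  W126: {x6} {x7,x8,x9}
  W134: {x2,x6,x7,x8,x9}
  W135: {x8} {x9}
  W136: {x6} {x7,x8,x9}
  W145: {x8} {x9}
  W146: {x6} {x7,x8,x9}
  W156: {x8} {x9}
  W234: {x2,x6,x7,x8,x9}
  W235: {x8} {x9}
  W236: {x6} {x7,x8,x9}
  W245: {x8} {x9}
  W246: {x6} {x7,x8,x9}
  W256: {x8} {x9}
  W345: {x8} {x9}
  W346: {x6} {x7,x8,x9}
  W356: {x8} {x9}
  W456: {x8} {x9}
  W1234: {x2,x6,x7,x8,x9}
  W1235: {x8} {x9}
  W1236: {x6} {x7,x8,x9}
  W1245: {x8} {x9}
  W1246: {x6} {x7,x8,x9}
  W1256: {x8} {x9}
  W1345: {x8} {x9}
  W1346: {x6} {x7,x8,x9}
  W1356: {x8} {x9}
  W1456: {x8} {x9}
  W2345: {x8} {x9}
  W2346: {x6} {x7,x8,x9}
  W2356: {x8} {x9}
  W2456: {x8} {x9}
  W3456: {x8} {x9}
  W12345: {x8} {x9}
  W12346: {x6} {x7,x8,x9}
  W12356: {x8} {x9}
  W12456: {x8} {x9}
  W13456: {x8} {x9}
  W23456: {x8} {x9}
  W123456: {x8} {x9}
C dims 9,24,36,29; δ0: rk 7, SNF 1^7; δ1: rk 17, SNF 1^17; δ2: rk 19, SNF 1^19
Ȟ^0 = (9 − 7) − 0 = 2, so Ȟ^0 ≅ Z^2
Ȟ^1 = (24 − 17) − 7 = 0, so Ȟ^1 ≅ 0
Ȟ^2 = (36 − 19) − 17 = 0, so Ȟ^2 ≅ 0

Ȟ^0(U;F) ≅ Z^2; Ȟ^1(U;F) ≅ 0; Ȟ^2(U;F) ≅ 0


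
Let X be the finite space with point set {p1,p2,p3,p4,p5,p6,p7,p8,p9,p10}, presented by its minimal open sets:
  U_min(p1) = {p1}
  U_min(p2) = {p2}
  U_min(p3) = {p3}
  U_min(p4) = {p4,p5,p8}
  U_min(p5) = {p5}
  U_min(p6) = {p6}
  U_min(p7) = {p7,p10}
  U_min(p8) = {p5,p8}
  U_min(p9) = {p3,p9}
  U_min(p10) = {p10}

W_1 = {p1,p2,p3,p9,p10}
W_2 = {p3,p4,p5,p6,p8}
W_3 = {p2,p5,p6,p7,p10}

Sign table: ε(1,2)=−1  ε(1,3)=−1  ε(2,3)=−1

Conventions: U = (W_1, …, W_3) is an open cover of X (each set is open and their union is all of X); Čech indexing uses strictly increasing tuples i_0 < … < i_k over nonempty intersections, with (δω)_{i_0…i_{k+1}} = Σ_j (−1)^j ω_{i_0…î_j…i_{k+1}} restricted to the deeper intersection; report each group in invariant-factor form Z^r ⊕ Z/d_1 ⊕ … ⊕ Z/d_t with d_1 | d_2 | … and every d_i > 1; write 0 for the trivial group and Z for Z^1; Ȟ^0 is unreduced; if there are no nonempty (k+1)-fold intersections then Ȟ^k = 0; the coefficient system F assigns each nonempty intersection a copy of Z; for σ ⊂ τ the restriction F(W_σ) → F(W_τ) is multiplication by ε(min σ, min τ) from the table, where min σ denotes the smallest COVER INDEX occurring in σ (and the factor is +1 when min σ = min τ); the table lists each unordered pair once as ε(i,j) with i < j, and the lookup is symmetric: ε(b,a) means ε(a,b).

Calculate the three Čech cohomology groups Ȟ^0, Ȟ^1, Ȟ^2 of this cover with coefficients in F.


Ȟ^0 ≅ 0; Ȟ^1 ≅ Z/2; Ȟ^2 ≅ 0

intersection data:
  W12={p3} W13={p2,p10} W23={p5,p6}
C dims 3,3; δ0: rk 3, SNF 1^2·2
Ȟ^0 = (3 − 3) − 0 = 0, so Ȟ^0 ≅ 0
Ȟ^1 = (3 − 0) − 3 = 0 plus torsion [2], so Ȟ^1 ≅ Z/2
Ȟ^2 = (0 − 0) − 0 = 0, so Ȟ^2 ≅ 0


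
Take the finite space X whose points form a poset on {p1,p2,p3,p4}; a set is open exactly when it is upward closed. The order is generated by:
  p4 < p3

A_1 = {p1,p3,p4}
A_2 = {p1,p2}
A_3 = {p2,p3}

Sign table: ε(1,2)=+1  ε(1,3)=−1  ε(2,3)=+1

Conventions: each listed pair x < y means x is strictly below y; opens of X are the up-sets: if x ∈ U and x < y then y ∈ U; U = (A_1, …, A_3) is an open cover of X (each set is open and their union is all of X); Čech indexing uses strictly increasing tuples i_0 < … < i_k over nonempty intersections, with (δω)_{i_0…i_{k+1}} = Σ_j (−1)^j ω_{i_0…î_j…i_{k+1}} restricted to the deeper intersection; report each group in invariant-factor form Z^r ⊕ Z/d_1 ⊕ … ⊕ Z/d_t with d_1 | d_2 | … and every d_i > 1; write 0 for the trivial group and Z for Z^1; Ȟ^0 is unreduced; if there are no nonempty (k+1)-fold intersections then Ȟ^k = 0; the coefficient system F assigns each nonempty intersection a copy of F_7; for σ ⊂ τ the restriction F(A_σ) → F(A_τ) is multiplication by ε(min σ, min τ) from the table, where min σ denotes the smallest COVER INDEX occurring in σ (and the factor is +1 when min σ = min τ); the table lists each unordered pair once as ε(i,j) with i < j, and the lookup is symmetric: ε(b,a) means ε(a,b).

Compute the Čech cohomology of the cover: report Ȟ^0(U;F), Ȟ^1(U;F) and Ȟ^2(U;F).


nerve of the cover:
  A12={p1} A13={p3} A23={p2}
C dims 3,3; δ0: rk_F7 3
Ȟ^0 = (3 − 3) − 0 = 0, so Ȟ^0 ≅ 0
Ȟ^1 = (3 − 0) − 3 = 0, so Ȟ^1 ≅ 0
Ȟ^2 = (0 − 0) − 0 = 0, so Ȟ^2 ≅ 0

Ȟ^0 = 0,  Ȟ^1 = 0,  Ȟ^2 = 0


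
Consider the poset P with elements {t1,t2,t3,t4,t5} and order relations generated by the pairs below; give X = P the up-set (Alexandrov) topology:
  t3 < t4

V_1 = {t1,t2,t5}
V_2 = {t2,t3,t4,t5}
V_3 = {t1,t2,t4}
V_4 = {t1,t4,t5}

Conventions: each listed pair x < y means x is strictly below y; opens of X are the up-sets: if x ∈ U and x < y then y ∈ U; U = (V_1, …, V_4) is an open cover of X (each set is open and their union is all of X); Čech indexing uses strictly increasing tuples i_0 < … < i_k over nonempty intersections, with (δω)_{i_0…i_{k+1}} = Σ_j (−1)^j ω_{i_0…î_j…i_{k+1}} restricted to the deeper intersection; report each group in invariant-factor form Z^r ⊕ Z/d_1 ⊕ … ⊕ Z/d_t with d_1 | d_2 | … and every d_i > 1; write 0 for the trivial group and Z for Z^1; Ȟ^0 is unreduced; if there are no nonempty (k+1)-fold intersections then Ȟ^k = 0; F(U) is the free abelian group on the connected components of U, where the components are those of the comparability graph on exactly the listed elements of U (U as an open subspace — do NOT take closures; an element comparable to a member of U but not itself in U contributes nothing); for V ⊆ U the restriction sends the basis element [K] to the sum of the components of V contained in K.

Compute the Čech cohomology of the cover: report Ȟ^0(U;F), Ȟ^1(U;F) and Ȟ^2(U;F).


cover nerve:
  V12={t2,t5} V13={t1,t2} V14={t1,t5} V23={t2,t4} V24={t4,t5} V34={t1,t4}
  V123={t2} V124={t5} V134={t1} V234={t4}
components per intersection:
  V1: {t1} {t2} {t5}
  V2: {t2} {t3,t4} {t5}
  V3: {t1} {t2} {t4}
  V4: {t1} {t4} {t5}
  V12: {t2} {t5}
  V13: {t1} {t2}
  V14: {t1} {t5}
  V23: {t2} {t4}
  V24: {t4} {t5}
  V34: {t1} {t4}
  V123: {t2}
  V124: {t5}
  V134: {t1}
  V234: {t4}
C dims 12,12,4; δ0: rk 8, SNF 1^8; δ1: rk 4, SNF 1^4
Ȟ^0: (12−8)−0=4 ⇒ Z^4
Ȟ^1: (12−4)−8=0 ⇒ 0
Ȟ^2: (4−0)−4=0 ⇒ 0

Ȟ^0 ≅ Z^4, Ȟ^1 ≅ 0 and Ȟ^2 ≅ 0


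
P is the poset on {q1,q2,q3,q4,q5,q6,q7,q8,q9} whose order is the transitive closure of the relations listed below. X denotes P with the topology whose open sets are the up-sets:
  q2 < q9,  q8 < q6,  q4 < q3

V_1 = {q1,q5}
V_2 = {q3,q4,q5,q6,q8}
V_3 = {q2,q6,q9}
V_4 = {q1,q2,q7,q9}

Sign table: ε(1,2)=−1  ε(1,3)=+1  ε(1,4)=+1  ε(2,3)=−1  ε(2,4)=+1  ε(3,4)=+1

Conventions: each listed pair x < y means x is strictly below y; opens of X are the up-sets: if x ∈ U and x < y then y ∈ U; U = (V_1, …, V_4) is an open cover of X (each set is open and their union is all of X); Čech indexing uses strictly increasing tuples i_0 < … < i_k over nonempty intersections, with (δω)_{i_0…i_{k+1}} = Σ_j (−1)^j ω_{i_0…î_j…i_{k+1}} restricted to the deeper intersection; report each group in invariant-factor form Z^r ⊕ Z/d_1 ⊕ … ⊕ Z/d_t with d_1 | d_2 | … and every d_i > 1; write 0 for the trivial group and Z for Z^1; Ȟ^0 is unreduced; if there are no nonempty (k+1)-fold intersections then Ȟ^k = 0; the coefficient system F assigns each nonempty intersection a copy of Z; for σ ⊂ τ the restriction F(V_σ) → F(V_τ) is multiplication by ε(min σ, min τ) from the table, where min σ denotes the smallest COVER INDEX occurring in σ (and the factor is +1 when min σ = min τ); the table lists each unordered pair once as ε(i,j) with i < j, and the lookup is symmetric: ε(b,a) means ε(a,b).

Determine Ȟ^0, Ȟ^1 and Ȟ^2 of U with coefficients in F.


Ȟ^0(U;F) ≅ Z,  Ȟ^1(U;F) ≅ Z,  Ȟ^2(U;F) ≅ 0

nerve of the cover:
  V12={q5} V14={q1} V23={q6} V34={q2,q9}
C dims 4,4; δ0: rk 3, SNF 1^3
Ȟ^0 = (4 − 3) − 0 = 1, so Ȟ^0 ≅ Z
Ȟ^1 = (4 − 0) − 3 = 1, so Ȟ^1 ≅ Z
Ȟ^2 = (0 − 0) − 0 = 0, so Ȟ^2 ≅ 0


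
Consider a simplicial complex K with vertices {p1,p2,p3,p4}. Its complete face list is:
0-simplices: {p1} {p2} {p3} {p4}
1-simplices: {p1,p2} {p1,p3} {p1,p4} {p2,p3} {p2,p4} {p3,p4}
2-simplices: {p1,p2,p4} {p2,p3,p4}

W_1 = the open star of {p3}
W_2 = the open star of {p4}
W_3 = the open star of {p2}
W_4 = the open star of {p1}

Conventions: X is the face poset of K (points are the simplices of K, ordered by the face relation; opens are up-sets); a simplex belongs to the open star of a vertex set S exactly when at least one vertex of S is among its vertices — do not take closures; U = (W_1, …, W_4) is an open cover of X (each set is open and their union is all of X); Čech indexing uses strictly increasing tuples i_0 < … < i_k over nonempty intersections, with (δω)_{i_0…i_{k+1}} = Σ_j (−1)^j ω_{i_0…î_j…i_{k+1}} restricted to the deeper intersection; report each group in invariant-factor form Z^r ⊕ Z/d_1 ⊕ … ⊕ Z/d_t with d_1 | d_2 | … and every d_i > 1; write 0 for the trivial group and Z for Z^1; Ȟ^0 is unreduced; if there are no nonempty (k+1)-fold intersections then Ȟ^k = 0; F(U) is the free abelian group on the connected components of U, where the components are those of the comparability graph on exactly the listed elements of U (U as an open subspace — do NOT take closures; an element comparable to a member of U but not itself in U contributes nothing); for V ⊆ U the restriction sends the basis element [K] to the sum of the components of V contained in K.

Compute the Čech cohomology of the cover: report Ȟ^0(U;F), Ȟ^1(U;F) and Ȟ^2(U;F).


nonempty overlaps:
  W1={{p3},{p1,p3},{p2,p3},{p3,p4},{p2,p3,p4}} W2={{p4},{p1,p4},{p2,p4},{p3,p4},{p1,p2,p4},{p2,p3,p4}} W3={{p2},{p1,p2},{p2,p3},{p2,p4},{p1,p2,p4},{p2,p3,p4}} W4={{p1},{p1,p2},{p1,p3},{p1,p4},{p1,p2,p4}}
  W12={{p3,p4},{p2,p3,p4}} W13={{p2,p3},{p2,p3,p4}} W14={{p1,p3}} W23={{p2,p4},{p1,p2,p4},{p2,p3,p4}} W24={{p1,p4},{p1,p2,p4}} W34={{p1,p2},{p1,p2,p4}}
  W123={{p2,p3,p4}} W234={{p1,p2,p4}}
components per intersection:
  W1: {{p3},{p1,p3},{p2,p3},{p3,p4},{p2,p3,p4}}
  W2: {{p4},{p1,p4},{p2,p4},{p3,p4},{p1,p2,p4},{p2,p3,p4}}
  W3: {{p2},{p1,p2},{p2,p3},{p2,p4},{p1,p2,p4},{p2,p3,p4}}
  W4: {{p1},{p1,p2},{p1,p3},{p1,p4},{p1,p2,p4}}
  W12: {{p3,p4},{p2,p3,p4}}
  W13: {{p2,p3},{p2,p3,p4}}
  W14: {{p1,p3}}
  W23: {{p2,p4},{p1,p2,p4},{p2,p3,p4}}
  W24: {{p1,p4},{p1,p2,p4}}
  W34: {{p1,p2},{p1,p2,p4}}
  W123: {{p2,p3,p4}}
  W234: {{p1,p2,p4}}
C dims 4,6,2; δ0: rk 3, SNF 1^3; δ1: rk 2, SNF 1^2
degree 0: 4−3−0 = 1 → Ȟ^0 ≅ Z
degree 1: 6−2−3 = 1 → Ȟ^1 ≅ Z
degree 2: 2−0−2 = 0 → Ȟ^2 ≅ 0

Ȟ^0 = Z, Ȟ^1 = Z and Ȟ^2 = 0


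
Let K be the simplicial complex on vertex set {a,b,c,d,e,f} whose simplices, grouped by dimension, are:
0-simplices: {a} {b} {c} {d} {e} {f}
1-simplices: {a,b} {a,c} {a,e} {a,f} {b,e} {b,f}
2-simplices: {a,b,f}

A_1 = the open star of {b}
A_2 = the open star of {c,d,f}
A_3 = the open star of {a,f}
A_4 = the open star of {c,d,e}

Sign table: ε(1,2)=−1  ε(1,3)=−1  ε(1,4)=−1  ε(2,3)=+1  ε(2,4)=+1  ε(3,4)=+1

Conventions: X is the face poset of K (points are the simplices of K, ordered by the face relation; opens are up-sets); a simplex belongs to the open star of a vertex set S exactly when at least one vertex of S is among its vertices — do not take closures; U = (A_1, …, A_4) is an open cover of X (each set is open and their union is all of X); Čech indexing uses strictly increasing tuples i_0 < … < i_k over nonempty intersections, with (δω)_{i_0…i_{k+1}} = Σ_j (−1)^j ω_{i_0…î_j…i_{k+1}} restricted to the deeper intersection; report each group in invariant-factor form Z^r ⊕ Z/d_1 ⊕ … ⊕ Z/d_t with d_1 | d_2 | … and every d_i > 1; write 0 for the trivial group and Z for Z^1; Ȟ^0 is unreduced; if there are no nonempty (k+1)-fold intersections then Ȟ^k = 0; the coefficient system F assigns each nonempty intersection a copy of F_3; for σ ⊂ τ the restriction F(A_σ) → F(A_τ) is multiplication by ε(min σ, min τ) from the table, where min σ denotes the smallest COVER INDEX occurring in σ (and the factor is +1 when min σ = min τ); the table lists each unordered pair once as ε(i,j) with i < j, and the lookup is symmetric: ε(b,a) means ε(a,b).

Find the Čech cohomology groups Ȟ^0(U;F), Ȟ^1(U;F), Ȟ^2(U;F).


cover nerve:
  A1={{b},{a,b},{b,e},{b,f},{a,b,f}} A2={{c},{d},{f},{a,c},{a,f},{b,f},{a,b,f}} A3={{a},{f},{a,b},{a,c},{a,e},{a,f},{b,f},{a,b,f}} A4={{c},{d},{e},{a,c},{a,e},{b,e}}
  A12={{b,f},{a,b,f}} A13={{a,b},{b,f},{a,b,f}} A14={{b,e}} A23={{f},{a,c},{a,f},{b,f},{a,b,f}} A24={{c},{d},{a,c}} A34={{a,c},{a,e}}
  A123={{b,f},{a,b,f}} A234={{a,c}}
C dims 4,6,2; δ0: rk_F3 3; δ1: rk_F3 2
Ȟ^0: (4−3)−0=1 ⇒ Z/3
Ȟ^1: (6−2)−3=1 ⇒ Z/3
Ȟ^2: (2−0)−2=0 ⇒ 0

Ȟ^0 = Z/3, Ȟ^1 = Z/3, Ȟ^2 = 0


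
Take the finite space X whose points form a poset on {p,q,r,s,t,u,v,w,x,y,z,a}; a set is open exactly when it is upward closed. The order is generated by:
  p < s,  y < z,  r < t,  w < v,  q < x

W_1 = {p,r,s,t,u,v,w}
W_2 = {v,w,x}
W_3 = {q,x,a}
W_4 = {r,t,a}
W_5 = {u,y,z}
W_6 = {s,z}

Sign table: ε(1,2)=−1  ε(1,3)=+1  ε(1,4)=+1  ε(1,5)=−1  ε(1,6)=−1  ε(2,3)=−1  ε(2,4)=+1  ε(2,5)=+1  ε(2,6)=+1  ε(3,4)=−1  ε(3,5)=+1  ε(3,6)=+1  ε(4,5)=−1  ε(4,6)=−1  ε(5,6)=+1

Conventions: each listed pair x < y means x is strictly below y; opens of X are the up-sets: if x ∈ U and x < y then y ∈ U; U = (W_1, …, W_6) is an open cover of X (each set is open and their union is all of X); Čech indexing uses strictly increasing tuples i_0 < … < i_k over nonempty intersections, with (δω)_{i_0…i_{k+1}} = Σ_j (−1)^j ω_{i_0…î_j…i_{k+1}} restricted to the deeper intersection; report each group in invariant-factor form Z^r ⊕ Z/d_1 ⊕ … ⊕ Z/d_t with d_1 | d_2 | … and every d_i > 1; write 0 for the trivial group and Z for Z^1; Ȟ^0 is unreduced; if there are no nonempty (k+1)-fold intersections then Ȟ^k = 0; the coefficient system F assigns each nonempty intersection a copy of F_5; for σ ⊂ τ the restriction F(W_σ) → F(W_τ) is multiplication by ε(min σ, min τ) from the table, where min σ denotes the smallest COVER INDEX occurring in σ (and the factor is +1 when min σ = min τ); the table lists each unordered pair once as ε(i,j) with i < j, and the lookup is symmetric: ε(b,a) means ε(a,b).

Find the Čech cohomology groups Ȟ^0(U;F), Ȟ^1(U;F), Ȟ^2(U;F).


Ȟ^0 ≅ 0,  Ȟ^1 ≅ Z/5,  Ȟ^2 ≅ 0

cover nerve:
  W12={v,w} W14={r,t} W15={u} W16={s} W23={x} W34={a} W56={z}
C dims 6,7; δ0: rk_F5 6
Ȟ^0: (6−6)−0=0 ⇒ 0
Ȟ^1: (7−0)−6=1 ⇒ Z/5
Ȟ^2: (0−0)−0=0 ⇒ 0


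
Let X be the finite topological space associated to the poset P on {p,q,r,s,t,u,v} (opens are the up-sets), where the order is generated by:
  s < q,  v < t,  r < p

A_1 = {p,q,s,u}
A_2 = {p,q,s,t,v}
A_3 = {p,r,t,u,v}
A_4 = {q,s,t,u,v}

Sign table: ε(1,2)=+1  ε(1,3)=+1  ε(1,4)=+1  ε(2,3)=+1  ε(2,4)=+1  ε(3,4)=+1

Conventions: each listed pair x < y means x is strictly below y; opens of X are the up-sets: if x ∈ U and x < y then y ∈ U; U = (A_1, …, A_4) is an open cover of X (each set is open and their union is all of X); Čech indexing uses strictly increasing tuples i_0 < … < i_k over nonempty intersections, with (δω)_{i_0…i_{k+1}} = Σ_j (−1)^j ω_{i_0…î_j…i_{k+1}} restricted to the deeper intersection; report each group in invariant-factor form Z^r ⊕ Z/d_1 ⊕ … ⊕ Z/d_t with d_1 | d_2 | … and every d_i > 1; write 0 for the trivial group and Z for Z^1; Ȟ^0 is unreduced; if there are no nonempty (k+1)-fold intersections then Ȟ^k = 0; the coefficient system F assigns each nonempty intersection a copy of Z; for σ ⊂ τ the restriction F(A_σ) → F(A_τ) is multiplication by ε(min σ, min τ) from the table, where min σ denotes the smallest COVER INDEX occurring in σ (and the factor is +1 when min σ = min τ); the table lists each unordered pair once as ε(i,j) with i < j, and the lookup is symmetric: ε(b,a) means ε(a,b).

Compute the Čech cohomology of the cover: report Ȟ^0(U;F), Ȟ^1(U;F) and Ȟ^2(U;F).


intersection data:
  A12={p,q,s} A13={p,u} A14={q,s,u} A23={p,t,v} A24={q,s,t,v} A34={t,u,v}
  A123={p} A124={q,s} A134={u} A234={t,v}
C dims 4,6,4; δ0: rk 3, SNF 1^3; δ1: rk 3, SNF 1^3
Ȟ^0 = (4 − 3) − 0 = 1, so Ȟ^0 ≅ Z
Ȟ^1 = (6 − 3) − 3 = 0, so Ȟ^1 ≅ 0
Ȟ^2 = (4 − 0) − 3 = 1, so Ȟ^2 ≅ Z

Ȟ^0(U;F) ≅ Z,  Ȟ^1(U;F) ≅ 0,  Ȟ^2(U;F) ≅ Z


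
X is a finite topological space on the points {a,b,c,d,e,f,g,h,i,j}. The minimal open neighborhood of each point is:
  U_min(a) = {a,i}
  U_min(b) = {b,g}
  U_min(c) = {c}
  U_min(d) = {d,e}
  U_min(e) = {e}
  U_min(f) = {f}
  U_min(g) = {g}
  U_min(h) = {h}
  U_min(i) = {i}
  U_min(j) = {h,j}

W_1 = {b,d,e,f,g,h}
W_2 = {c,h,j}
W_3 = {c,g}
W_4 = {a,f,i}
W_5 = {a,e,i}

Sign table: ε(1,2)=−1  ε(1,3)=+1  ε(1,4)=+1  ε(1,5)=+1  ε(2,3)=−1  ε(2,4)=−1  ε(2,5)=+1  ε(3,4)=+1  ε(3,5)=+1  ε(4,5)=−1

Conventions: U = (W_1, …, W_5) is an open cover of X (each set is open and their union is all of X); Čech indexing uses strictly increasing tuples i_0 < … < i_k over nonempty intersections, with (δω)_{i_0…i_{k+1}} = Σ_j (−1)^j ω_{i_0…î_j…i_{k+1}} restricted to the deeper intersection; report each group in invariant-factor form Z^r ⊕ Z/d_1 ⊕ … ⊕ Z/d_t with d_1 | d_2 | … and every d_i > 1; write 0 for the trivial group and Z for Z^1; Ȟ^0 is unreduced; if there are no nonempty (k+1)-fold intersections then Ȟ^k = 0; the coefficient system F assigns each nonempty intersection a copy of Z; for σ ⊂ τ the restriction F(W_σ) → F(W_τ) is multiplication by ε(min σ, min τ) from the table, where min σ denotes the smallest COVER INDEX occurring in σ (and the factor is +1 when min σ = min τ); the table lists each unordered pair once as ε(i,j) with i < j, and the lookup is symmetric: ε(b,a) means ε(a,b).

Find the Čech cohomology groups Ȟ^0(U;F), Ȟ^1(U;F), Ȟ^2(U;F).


cover nerve:
  W12={h} W13={g} W14={f} W15={e} W23={c} W45={a,i}
C dims 5,6; δ0: rk 5, SNF 1^4·2
Ȟ^0: (5−5)−0=0 ⇒ 0
Ȟ^1: (6−0)−5=1 plus torsion [2] ⇒ Z ⊕ Z/2
Ȟ^2: (0−0)−0=0 ⇒ 0

Ȟ^0 = 0,  Ȟ^1 = Z ⊕ Z/2,  Ȟ^2 = 0


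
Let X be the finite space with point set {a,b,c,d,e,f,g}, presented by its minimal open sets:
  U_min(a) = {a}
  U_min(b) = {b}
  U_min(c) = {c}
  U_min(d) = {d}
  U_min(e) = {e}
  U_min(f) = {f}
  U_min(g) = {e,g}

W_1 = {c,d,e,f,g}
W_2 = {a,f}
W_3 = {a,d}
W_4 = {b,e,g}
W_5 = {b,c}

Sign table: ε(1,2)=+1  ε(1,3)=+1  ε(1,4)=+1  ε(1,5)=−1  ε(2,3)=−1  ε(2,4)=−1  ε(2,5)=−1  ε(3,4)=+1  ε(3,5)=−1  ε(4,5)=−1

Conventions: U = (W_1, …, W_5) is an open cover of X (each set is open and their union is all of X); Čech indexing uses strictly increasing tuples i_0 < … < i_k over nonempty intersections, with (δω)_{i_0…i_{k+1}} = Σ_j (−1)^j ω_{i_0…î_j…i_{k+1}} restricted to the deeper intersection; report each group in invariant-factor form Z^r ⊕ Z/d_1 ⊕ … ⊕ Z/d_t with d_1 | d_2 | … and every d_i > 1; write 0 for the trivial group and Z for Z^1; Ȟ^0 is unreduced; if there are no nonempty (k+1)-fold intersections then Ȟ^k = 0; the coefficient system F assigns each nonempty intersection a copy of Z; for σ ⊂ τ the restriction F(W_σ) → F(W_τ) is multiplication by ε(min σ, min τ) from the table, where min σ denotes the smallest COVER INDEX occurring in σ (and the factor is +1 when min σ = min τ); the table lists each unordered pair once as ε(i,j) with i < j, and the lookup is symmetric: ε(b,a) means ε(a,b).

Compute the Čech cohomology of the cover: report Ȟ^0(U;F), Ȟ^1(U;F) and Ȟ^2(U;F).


intersection data:
  W12={f} W13={d} W14={e,g} W15={c} W23={a} W45={b}
C dims 5,6; δ0: rk 5, SNF 1^4·2
Ȟ^0 = (5 − 5) − 0 = 0, so Ȟ^0 ≅ 0
Ȟ^1 = (6 − 0) − 5 = 1 plus torsion [2], so Ȟ^1 ≅ Z ⊕ Z/2
Ȟ^2 = (0 − 0) − 0 = 0, so Ȟ^2 ≅ 0

Ȟ^0(U;F) ≅ 0,  Ȟ^1(U;F) ≅ Z ⊕ Z/2,  Ȟ^2(U;F) ≅ 0


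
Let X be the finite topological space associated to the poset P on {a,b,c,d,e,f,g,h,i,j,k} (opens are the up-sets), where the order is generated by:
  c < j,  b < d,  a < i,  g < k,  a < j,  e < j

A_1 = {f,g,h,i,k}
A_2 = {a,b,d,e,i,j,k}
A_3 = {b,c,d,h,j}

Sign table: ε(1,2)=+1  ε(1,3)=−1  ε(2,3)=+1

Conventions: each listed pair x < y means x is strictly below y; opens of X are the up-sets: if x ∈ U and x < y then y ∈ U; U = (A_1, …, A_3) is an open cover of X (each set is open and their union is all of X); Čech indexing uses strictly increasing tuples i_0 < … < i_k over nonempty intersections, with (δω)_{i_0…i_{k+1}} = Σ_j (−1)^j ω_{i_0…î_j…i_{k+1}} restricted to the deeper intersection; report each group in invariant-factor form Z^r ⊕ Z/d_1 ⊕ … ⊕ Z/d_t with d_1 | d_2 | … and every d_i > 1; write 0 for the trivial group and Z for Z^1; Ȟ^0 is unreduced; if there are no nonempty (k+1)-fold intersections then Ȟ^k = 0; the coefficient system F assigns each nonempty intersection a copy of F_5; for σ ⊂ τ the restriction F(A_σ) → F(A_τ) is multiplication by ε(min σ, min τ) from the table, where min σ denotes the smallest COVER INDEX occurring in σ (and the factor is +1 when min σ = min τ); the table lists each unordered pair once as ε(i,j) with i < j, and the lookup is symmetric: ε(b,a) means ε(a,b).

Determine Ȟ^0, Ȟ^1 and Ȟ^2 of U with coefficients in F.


cover nerve:
  A12={i,k} A13={h} A23={b,d,j}
C dims 3,3; δ0: rk_F5 3
Ȟ^0: (3−3)−0=0 ⇒ 0
Ȟ^1: (3−0)−3=0 ⇒ 0
Ȟ^2: (0−0)−0=0 ⇒ 0

Ȟ^0 ≅ 0, Ȟ^1 ≅ 0 and Ȟ^2 ≅ 0


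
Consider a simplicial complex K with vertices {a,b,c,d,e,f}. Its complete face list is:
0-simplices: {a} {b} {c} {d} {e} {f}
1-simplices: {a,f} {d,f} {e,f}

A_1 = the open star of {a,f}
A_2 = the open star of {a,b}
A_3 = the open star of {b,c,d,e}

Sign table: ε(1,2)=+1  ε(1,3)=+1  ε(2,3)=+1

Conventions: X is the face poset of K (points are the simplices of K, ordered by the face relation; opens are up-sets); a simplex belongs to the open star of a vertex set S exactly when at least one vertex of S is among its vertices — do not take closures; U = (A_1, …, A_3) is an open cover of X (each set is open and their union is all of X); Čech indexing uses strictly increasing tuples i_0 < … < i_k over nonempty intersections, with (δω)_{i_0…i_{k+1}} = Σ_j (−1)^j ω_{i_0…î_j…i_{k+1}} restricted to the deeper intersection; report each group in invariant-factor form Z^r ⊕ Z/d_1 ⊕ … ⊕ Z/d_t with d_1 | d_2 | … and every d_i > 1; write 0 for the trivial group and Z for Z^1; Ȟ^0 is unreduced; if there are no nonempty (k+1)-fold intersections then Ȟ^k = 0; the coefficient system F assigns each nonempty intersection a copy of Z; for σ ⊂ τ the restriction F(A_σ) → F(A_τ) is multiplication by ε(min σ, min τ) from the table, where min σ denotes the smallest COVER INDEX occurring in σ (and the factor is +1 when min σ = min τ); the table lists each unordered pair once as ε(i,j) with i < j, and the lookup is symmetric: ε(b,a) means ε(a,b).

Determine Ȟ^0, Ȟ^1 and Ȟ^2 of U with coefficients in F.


nerve simplices:
  A1={{a},{f},{a,f},{d,f},{e,f}} A2={{a},{b},{a,f}} A3={{b},{c},{d},{e},{d,f},{e,f}}
  A12={{a},{a,f}} A13={{d,f},{e,f}} A23={{b}}
C dims 3,3; δ0: rk 2, SNF 1^2
degree 0: 3−2−0 = 1 → Ȟ^0 ≅ Z
degree 1: 3−0−2 = 1 → Ȟ^1 ≅ Z
degree 2: 0−0−0 = 0 → Ȟ^2 ≅ 0

Ȟ^0 ≅ Z, Ȟ^1 ≅ Z, Ȟ^2 ≅ 0


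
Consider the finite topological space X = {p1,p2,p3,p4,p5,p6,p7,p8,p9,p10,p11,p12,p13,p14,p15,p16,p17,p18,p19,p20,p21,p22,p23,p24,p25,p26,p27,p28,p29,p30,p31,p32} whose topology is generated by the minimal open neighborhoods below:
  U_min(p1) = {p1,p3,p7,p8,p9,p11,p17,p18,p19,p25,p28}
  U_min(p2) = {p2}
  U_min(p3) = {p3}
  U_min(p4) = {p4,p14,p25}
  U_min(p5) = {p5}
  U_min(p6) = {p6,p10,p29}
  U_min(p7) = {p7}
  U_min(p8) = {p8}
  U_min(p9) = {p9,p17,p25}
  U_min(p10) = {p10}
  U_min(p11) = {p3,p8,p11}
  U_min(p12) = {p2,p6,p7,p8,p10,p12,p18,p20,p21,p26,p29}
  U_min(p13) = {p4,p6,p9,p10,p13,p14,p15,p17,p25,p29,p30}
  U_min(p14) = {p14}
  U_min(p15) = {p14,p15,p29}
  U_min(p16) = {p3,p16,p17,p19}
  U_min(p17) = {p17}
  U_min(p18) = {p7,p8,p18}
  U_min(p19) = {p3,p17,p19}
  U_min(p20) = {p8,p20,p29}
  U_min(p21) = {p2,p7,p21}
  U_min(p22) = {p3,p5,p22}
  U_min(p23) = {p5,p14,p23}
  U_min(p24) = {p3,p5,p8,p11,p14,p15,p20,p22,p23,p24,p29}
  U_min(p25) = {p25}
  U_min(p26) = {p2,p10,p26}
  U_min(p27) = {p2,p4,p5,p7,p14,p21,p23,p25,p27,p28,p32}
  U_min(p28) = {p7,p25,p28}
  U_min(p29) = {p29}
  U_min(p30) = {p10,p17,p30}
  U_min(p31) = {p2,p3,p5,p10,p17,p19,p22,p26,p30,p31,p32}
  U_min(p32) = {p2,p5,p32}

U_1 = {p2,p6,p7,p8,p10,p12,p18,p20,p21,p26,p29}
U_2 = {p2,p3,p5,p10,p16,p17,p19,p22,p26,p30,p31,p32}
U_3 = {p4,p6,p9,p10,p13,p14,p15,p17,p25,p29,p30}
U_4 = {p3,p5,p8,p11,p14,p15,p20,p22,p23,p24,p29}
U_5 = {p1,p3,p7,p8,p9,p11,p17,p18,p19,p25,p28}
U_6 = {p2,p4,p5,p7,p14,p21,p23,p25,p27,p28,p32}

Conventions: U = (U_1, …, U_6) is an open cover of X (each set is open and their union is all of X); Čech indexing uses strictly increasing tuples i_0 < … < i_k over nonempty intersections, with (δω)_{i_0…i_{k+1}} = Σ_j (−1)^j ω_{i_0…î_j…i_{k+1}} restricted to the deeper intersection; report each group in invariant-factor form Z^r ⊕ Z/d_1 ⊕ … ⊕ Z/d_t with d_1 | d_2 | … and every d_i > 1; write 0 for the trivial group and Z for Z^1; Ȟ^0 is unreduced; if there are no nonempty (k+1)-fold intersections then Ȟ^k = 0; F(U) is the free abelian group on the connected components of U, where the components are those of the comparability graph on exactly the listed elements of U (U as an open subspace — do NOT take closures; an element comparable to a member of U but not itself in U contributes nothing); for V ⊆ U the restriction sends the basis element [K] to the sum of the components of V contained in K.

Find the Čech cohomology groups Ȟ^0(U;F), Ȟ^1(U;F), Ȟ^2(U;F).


nonempty intersections:
  U12={p2,p10,p26} U13={p6,p10,p29} U14={p8,p20,p29} U15={p7,p8,p18} U16={p2,p7,p21} U23={p10,p17,p30} U24={p3,p5,p22} U25={p3,p17,p19} U26={p2,p5,p32} U34={p14,p15,p29} U35={p9,p17,p25} U36={p4,p14,p25} U45={p3,p8,p11} U46={p5,p14,p23} U56={p7,p25,p28}
  U123={p10} U126={p2} U134={p29} U145={p8} U156={p7} U235={p17} U245={p3} U246={p5} U346={p14} U356={p25}
components per intersection:
  U1: {p2,p6,p7,p8,p10,p12,p18,p20,p21,p26,p29}
  U2: {p2,p3,p5,p10,p16,p17,p19,p22,p26,p30,p31,p32}
  U3: {p4,p6,p9,p10,p13,p14,p15,p17,p25,p29,p30}
  U4: {p3,p5,p8,p11,p14,p15,p20,p22,p23,p24,p29}
  U5: {p1,p3,p7,p8,p9,p11,p17,p18,p19,p25,p28}
  U6: {p2,p4,p5,p7,p14,p21,p23,p25,p27,p28,p32}
  U12: {p2,p10,p26}
  U13: {p6,p10,p29}
  U14: {p8,p20,p29}
  U15: {p7,p8,p18}
  U16: {p2,p7,p21}
  U23: {p10,p17,p30}
  U24: {p3,p5,p22}
  U25: {p3,p17,p19}
  U26: {p2,p5,p32}
  U34: {p14,p15,p29}
  U35: {p9,p17,p25}
  U36: {p4,p14,p25}
  U45: {p3,p8,p11}
  U46: {p5,p14,p23}
  U56: {p7,p25,p28}
  U123: {p10}
  U126: {p2}
  U134: {p29}
  U145: {p8}
  U156: {p7}
  U235: {p17}
  U245: {p3}
  U246: {p5}
  U346: {p14}
  U356: {p25}
C dims 6,15,10; δ0: rk 5, SNF 1^5; δ1: rk 10, SNF 1^9·2
Ȟ^0: (6−5)−0=1 ⇒ Z
Ȟ^1: (15−10)−5=0 ⇒ 0
Ȟ^2: (10−0)−10=0 plus torsion [2] ⇒ Z/2

Ȟ^0(U;F) ≅ Z; Ȟ^1(U;F) ≅ 0; Ȟ^2(U;F) ≅ Z/2


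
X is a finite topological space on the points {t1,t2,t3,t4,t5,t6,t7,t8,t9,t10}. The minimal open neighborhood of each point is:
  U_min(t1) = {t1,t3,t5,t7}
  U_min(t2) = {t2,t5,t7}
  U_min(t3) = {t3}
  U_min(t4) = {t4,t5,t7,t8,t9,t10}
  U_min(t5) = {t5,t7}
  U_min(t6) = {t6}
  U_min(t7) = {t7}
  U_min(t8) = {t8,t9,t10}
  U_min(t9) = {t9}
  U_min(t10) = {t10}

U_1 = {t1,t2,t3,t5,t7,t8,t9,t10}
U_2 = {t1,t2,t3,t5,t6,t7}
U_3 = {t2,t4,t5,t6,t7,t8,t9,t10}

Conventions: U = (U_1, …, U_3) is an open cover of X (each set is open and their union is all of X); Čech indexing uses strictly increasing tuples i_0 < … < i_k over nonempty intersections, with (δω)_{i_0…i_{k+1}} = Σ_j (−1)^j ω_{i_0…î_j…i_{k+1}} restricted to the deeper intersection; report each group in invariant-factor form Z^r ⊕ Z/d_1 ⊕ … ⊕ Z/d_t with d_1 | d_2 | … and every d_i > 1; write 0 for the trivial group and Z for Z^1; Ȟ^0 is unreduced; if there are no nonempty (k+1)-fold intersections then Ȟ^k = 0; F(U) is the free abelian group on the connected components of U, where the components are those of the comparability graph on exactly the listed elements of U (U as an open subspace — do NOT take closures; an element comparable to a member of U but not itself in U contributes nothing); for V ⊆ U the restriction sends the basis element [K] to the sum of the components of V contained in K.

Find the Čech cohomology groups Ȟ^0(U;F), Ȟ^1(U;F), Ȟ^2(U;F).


Ȟ^0 = Z^2, Ȟ^1 = 0, Ȟ^2 = 0

nerve of the cover:
  U12={t1,t2,t3,t5,t7} U13={t2,t5,t7,t8,t9,t10} U23={t2,t5,t6,t7}
  U123={t2,t5,t7}
components per intersection:
  U1: {t1,t2,t3,t5,t7} {t8,t9,t10}
  U2: {t1,t2,t3,t5,t7} {t6}
  U3: {t2,t4,t5,t7,t8,t9,t10} {t6}
  U12: {t1,t2,t3,t5,t7}
  U13: {t2,t5,t7} {t8,t9,t10}
  U23: {t2,t5,t7} {t6}
  U123: {t2,t5,t7}
C dims 6,5,1; δ0: rk 4, SNF 1^4; δ1: rk 1, SNF 1^1
Ȟ^0 = (6 − 4) − 0 = 2, so Ȟ^0 ≅ Z^2
Ȟ^1 = (5 − 1) − 4 = 0, so Ȟ^1 ≅ 0
Ȟ^2 = (1 − 0) − 1 = 0, so Ȟ^2 ≅ 0


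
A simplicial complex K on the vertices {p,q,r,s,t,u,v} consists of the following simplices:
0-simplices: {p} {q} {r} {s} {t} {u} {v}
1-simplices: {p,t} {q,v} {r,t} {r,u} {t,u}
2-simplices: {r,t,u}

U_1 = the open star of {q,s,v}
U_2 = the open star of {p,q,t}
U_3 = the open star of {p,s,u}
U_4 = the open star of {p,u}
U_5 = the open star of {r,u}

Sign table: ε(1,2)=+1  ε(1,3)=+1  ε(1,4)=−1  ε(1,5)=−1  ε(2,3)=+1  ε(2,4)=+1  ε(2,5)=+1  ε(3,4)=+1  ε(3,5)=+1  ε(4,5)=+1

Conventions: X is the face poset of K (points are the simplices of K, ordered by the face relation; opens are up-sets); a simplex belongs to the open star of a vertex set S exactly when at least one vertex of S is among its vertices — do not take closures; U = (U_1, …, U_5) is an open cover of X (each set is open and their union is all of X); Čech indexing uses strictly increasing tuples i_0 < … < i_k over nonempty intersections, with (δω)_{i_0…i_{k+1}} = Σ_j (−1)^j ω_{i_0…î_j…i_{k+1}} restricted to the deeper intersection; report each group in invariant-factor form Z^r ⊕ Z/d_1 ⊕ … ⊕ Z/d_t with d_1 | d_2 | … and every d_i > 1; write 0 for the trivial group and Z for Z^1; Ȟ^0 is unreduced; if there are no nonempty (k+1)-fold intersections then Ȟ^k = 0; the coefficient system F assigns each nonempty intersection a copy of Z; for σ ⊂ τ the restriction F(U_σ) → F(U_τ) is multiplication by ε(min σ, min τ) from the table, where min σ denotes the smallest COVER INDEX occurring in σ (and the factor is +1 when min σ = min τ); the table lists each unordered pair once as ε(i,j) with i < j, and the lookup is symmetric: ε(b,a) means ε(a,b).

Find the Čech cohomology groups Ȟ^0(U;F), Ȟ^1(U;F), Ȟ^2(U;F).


Ȟ^0 = Z, Ȟ^1 = Z and Ȟ^2 = 0

nonempty overlaps:
  U1={{q},{s},{v},{q,v}} U2={{p},{q},{t},{p,t},{q,v},{r,t},{t,u},{r,t,u}} U3={{p},{s},{u},{p,t},{r,u},{t,u},{r,t,u}} U4={{p},{u},{p,t},{r,u},{t,u},{r,t,u}} U5={{r},{u},{r,t},{r,u},{t,u},{r,t,u}}
  U12={{q},{q,v}} U13={{s}} U23={{p},{p,t},{t,u},{r,t,u}} U24={{p},{p,t},{t,u},{r,t,u}} U25={{r,t},{t,u},{r,t,u}} U34={{p},{u},{p,t},{r,u},{t,u},{r,t,u}} U35={{u},{r,u},{t,u},{r,t,u}} U45={{u},{r,u},{t,u},{r,t,u}}
  U234={{p},{p,t},{t,u},{r,t,u}} U235={{t,u},{r,t,u}} U245={{t,u},{r,t,u}} U345={{u},{r,u},{t,u},{r,t,u}}
  U2345={{t,u},{r,t,u}}
C dims 5,8,4,1; δ0: rk 4, SNF 1^4; δ1: rk 3, SNF 1^3; δ2: rk 1, SNF 1^1
degree 0: 5−4−0 = 1 → Ȟ^0 ≅ Z
degree 1: 8−3−4 = 1 → Ȟ^1 ≅ Z
degree 2: 4−1−3 = 0 → Ȟ^2 ≅ 0


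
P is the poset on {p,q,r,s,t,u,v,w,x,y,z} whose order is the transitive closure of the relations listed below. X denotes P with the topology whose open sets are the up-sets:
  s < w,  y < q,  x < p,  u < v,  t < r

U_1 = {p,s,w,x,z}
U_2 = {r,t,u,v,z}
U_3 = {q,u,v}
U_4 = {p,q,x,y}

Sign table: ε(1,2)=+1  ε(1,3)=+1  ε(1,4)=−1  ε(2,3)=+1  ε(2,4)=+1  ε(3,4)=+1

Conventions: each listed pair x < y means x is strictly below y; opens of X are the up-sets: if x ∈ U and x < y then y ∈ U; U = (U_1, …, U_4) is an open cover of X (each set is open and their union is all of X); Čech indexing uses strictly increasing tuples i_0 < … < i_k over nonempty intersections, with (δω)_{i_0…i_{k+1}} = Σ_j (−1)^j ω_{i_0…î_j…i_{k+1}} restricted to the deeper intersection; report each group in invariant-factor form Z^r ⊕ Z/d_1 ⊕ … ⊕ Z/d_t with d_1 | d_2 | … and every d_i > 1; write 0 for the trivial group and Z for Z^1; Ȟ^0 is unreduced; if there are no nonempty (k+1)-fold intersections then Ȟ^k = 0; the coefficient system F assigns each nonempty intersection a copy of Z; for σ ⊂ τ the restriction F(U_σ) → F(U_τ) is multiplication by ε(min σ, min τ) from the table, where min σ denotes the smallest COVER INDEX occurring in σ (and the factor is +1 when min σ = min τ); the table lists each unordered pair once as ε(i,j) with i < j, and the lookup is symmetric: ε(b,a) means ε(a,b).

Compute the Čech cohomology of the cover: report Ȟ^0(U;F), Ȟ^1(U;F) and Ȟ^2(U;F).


nonempty overlaps:
  U12={z} U14={p,x} U23={u,v} U34={q}
C dims 4,4; δ0: rk 4, SNF 1^3·2
degree 0: 4−4−0 = 0 → Ȟ^0 ≅ 0
degree 1: 4−0−4 = 0 plus torsion [2] → Ȟ^1 ≅ Z/2
degree 2: 0−0−0 = 0 → Ȟ^2 ≅ 0

Ȟ^0 ≅ 0,  Ȟ^1 ≅ Z/2,  Ȟ^2 ≅ 0


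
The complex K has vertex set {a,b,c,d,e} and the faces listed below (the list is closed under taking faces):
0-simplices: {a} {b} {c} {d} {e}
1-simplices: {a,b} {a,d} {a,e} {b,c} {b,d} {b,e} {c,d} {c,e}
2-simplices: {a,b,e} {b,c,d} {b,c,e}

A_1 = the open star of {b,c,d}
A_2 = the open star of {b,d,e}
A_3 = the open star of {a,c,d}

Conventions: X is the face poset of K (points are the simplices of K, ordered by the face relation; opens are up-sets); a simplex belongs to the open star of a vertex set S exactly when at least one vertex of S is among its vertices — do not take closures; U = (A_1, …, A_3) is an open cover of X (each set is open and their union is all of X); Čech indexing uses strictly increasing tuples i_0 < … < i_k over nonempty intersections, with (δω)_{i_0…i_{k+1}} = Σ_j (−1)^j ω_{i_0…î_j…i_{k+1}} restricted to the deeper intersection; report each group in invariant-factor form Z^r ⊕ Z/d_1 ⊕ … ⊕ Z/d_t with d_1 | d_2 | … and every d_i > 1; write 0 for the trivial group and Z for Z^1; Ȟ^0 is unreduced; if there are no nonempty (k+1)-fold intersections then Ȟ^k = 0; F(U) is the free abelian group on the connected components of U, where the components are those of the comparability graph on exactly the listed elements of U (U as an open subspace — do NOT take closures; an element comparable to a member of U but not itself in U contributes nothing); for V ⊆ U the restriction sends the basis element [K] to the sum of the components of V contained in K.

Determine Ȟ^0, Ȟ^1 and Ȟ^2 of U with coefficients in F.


Ȟ^0 = Z,  Ȟ^1 = Z,  Ȟ^2 = 0

intersection data:
  A1={{b},{c},{d},{a,b},{a,d},{b,c},{b,d},{b,e},{c,d},{c,e},{a,b,e},{b,c,d},{b,c,e}} A2={{b},{d},{e},{a,b},{a,d},{a,e},{b,c},{b,d},{b,e},{c,d},{c,e},{a,b,e},{b,c,d},{b,c,e}} A3={{a},{c},{d},{a,b},{a,d},{a,e},{b,c},{b,d},{c,d},{c,e},{a,b,e},{b,c,d},{b,c,e}}
  A12={{b},{d},{a,b},{a,d},{b,c},{b,d},{b,e},{c,d},{c,e},{a,b,e},{b,c,d},{b,c,e}} A13={{c},{d},{a,b},{a,d},{b,c},{b,d},{c,d},{c,e},{a,b,e},{b,c,d},{b,c,e}} A23={{d},{a,b},{a,d},{a,e},{b,c},{b,d},{c,d},{c,e},{a,b,e},{b,c,d},{b,c,e}}
  A123={{d},{a,b},{a,d},{b,c},{b,d},{c,d},{c,e},{a,b,e},{b,c,d},{b,c,e}}
components per intersection:
  A1: {{b},{c},{d},{a,b},{a,d},{b,c},{b,d},{b,e},{c,d},{c,e},{a,b,e},{b,c,d},{b,c,e}}
  A2: {{b},{d},{e},{a,b},{a,d},{a,e},{b,c},{b,d},{b,e},{c,d},{c,e},{a,b,e},{b,c,d},{b,c,e}}
  A3: {{a},{c},{d},{a,b},{a,d},{a,e},{b,c},{b,d},{c,d},{c,e},{a,b,e},{b,c,d},{b,c,e}}
  A12: {{b},{d},{a,b},{a,d},{b,c},{b,d},{b,e},{c,d},{c,e},{a,b,e},{b,c,d},{b,c,e}}
  A13: {{c},{d},{a,d},{b,c},{b,d},{c,d},{c,e},{b,c,d},{b,c,e}} {{a,b},{a,b,e}}
  A23: {{d},{a,d},{b,c},{b,d},{c,d},{c,e},{b,c,d},{b,c,e}} {{a,b},{a,e},{a,b,e}}
  A123: {{d},{a,d},{b,c},{b,d},{c,d},{c,e},{b,c,d},{b,c,e}} {{a,b},{a,b,e}}
C dims 3,5,2; δ0: rk 2, SNF 1^2; δ1: rk 2, SNF 1^2
Ȟ^0 = (3 − 2) − 0 = 1, so Ȟ^0 ≅ Z
Ȟ^1 = (5 − 2) − 2 = 1, so Ȟ^1 ≅ Z
Ȟ^2 = (2 − 0) − 2 = 0, so Ȟ^2 ≅ 0
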